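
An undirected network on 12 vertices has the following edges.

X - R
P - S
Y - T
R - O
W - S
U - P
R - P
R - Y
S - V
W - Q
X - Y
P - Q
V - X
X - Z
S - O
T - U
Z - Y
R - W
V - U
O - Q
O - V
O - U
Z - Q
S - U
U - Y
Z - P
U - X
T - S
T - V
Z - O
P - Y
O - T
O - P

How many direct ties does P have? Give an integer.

P is directly tied to O, Q, R, S, U, Y, and Z. That is 7 neighbors, so the degree of P is 7.

7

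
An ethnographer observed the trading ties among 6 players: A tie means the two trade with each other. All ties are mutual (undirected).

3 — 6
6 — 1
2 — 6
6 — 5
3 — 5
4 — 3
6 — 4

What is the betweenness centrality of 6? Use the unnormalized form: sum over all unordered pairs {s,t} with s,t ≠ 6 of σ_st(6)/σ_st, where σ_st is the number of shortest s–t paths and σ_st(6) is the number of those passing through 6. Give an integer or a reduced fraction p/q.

15/2

Pairs whose geodesics pass through 6 — 2–3: 1; 2–1: 1; 2–5: 1; 2–4: 1; 3–1: 1; 1–5: 1; 1–4: 1; 5–4: 1/2.
All other pairs contribute 0.
Summing the contributions gives betweenness(6) = 15/2.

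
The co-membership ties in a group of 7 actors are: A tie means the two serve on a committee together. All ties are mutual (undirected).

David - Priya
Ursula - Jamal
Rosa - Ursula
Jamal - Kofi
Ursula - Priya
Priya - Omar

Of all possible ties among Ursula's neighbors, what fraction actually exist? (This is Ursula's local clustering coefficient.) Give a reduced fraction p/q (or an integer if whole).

Ursula's neighbors: Jamal, Priya, and Rosa (k = 3).
Possible neighbor pairs: C(3,2) = 3. Edges among them: none → e = 0.
Clustering(Ursula) = 0/3 = 0.

0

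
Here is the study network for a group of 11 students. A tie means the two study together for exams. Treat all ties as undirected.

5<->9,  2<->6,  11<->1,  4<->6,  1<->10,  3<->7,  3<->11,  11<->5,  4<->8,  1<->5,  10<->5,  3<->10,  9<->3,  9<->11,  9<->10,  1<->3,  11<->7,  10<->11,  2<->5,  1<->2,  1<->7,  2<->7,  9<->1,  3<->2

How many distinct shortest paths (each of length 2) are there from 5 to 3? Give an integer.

The shortest distance is 2. The length-2 paths are: 5–10–3; 5–9–3; 5–1–3; 5–11–3; 5–2–3.
That gives 5 distinct shortest paths.

5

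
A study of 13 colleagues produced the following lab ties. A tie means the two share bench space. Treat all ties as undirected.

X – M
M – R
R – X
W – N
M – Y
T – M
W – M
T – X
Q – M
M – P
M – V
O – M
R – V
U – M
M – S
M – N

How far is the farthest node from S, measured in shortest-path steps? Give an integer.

Distances from S: M:1, N:2, O:2, P:2, Q:2, R:2, T:2, U:2, V:2, W:2, X:2, Y:2.
The largest is 2 (to P, U, O, N, V, X, W, R, Q, Y, and T), so the eccentricity of S is 2.

2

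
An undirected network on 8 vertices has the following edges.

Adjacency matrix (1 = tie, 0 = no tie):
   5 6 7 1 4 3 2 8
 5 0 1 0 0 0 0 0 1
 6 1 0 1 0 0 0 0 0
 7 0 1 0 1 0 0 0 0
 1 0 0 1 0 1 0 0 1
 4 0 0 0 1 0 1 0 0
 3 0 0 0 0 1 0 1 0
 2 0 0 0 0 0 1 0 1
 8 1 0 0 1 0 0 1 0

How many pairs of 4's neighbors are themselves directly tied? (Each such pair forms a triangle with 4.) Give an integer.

4's neighbors are 1 and 3, but none of them are tied to each other, so no triangle contains 4.

0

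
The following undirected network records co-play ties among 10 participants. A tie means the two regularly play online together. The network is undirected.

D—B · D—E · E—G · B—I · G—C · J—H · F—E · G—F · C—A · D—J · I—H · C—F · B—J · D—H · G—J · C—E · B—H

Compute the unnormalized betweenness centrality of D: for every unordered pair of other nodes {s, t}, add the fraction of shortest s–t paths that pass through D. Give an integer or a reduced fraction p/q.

Pairs whose geodesics pass through D — H–A: 1/2; H–F: 1/2; H–C: 1/2; H–E: 1; J–E: 1/2; B–A: 1/2; B–F: 1/2; B–C: 1/2; B–E: 1; I–A: 2/4; I–F: 2/4; I–C: 2/4; I–E: 2/2.
All other pairs contribute 0.
Summing the contributions gives betweenness(D) = 8.

8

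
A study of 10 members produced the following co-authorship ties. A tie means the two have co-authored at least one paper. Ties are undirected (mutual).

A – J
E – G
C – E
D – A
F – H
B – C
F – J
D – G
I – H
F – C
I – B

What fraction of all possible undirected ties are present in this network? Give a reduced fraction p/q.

There are 11 edges and 10 nodes, so the maximum possible is C(10,2) = 45.
Density = 11/45.

11/45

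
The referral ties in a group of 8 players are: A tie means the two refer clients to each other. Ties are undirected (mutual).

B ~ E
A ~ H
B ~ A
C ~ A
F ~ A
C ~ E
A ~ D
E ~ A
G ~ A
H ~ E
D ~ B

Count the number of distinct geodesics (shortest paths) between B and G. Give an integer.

1

The shortest distance is 2, and the only length-2 path is B–A–G. So there is exactly 1 shortest path.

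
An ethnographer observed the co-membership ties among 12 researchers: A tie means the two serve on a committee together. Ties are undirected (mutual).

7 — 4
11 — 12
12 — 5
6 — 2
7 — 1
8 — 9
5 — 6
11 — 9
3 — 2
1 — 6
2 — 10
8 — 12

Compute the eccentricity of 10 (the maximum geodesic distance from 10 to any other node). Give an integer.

Distances from 10: 1:3, 2:1, 3:2, 4:5, 5:3, 6:2, 7:4, 8:5, 9:6, 11:5, 12:4.
The largest is 6 (to 9), so the eccentricity of 10 is 6.

6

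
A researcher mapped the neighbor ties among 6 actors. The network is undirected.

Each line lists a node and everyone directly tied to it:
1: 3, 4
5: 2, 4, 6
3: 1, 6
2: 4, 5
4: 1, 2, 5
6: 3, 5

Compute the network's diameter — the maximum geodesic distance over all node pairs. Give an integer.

3

Eccentricity of each node (its greatest distance to any other): 1:2, 2:3, 3:3, 4:2, 5:2, 6:2.
The maximum eccentricity is 3, realized for instance by the pair 2–3 via 2 – 5 – 6 – 3. So the diameter is 3.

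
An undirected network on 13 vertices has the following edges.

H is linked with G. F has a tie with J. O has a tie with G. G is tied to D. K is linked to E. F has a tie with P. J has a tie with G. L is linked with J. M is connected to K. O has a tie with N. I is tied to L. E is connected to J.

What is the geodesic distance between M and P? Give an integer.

One shortest route is M – K – E – J – F – P, which uses 5 edges, and at distance 4 from M we only reach {F, G, L}, which does not include P. So d(M,P) = 5.

5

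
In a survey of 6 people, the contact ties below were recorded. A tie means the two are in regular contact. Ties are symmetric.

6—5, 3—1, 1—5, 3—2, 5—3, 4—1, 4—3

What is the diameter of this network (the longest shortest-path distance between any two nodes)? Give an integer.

Eccentricity of each node (its greatest distance to any other): 1:2, 2:3, 3:2, 4:3, 5:2, 6:3.
The maximum eccentricity is 3, realized for instance by the pair 4–6 via 4 – 1 – 5 – 6. So the diameter is 3.

3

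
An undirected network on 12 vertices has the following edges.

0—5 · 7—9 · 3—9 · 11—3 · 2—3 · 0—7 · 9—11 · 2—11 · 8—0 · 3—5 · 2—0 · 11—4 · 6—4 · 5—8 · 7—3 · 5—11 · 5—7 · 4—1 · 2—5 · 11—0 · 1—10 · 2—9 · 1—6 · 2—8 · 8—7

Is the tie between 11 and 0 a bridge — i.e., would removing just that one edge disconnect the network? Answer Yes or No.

Even without that edge, 11 still reaches 0 via 11 – 2 – 0, so the network stays connected. Not a bridge.

No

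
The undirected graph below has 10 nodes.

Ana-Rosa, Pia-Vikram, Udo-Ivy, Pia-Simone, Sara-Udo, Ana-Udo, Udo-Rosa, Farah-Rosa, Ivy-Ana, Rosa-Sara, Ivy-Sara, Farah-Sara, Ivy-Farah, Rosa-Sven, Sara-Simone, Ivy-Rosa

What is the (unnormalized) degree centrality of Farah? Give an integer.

3

Farah is directly tied to Ivy, Rosa, and Sara. That is 3 neighbors, so the degree of Farah is 3.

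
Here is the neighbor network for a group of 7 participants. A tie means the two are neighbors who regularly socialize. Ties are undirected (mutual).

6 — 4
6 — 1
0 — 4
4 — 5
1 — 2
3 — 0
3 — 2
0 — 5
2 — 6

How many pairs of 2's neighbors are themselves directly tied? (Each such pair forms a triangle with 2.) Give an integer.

2's neighbors: 1, 3, and 6.
Neighbor pairs that are themselves tied: 2–1–6. Each forms one triangle with 2, for 1 in total.

1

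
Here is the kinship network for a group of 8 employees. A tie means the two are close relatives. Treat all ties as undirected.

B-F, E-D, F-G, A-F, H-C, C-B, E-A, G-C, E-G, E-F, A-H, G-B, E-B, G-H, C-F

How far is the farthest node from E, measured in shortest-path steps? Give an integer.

2

Distances from E: A:1, B:1, C:2, D:1, F:1, G:1, H:2.
The largest is 2 (to C and H), so the eccentricity of E is 2.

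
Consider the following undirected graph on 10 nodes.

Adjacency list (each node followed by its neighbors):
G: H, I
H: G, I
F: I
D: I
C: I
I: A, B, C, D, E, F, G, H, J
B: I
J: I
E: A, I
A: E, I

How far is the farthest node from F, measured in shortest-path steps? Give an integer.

2

Distances from F: A:2, B:2, C:2, D:2, E:2, G:2, H:2, I:1, J:2.
The largest is 2 (to A, H, J, G, E, D, C, and B), so the eccentricity of F is 2.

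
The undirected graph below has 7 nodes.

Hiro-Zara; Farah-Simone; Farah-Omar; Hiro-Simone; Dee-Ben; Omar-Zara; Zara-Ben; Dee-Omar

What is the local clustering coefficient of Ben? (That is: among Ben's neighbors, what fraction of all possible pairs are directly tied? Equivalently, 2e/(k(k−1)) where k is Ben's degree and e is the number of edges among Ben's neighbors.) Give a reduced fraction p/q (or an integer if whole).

0

Ben's neighbors: Dee and Zara (k = 2).
Possible neighbor pairs: C(2,2) = 1. Edges among them: none → e = 0.
Clustering(Ben) = 0/1.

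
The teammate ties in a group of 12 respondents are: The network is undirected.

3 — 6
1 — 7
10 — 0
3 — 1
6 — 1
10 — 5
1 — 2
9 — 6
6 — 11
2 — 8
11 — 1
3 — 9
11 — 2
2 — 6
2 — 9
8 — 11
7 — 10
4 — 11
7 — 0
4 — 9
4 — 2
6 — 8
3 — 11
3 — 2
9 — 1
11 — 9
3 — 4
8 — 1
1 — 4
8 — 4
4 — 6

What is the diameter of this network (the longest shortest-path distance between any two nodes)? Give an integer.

Eccentricity of each node (its greatest distance to any other): 0:3, 1:3, 2:4, 3:4, 4:4, 5:4, 6:4, 7:2, 8:4, 9:4, 10:3, 11:4.
The maximum eccentricity is 4, realized for instance by the pair 5–6 via 5 – 10 – 7 – 1 – 6. So the diameter is 4.

4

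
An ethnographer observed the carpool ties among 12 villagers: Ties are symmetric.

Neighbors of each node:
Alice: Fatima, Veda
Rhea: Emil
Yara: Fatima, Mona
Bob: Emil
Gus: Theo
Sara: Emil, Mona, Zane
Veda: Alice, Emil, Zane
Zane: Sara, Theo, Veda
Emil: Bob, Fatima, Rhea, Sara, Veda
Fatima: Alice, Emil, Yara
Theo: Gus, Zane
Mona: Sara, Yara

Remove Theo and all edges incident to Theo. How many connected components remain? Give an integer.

2

Without Theo, the remaining ties split the others into: {Alice, Bob, Emil, Fatima, Mona, Rhea, Sara, Veda, Yara, Zane}; {Gus}.
That's 2 separate components.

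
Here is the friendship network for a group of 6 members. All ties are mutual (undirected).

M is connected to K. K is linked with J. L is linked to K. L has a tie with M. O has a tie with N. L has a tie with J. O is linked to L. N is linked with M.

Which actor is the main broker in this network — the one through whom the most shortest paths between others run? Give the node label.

L

Unnormalized betweenness of each node: J:0, K:5/6, L:11/3, M:13/6, N:1/2, O:5/6.
L has the largest value, 11/3, making it the main broker — the node through which the most shortest paths run.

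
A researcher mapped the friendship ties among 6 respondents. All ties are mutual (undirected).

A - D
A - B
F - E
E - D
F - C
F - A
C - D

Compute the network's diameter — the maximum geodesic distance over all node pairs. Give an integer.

3

Eccentricity of each node (its greatest distance to any other): A:2, B:3, C:3, D:2, E:3, F:2.
The maximum eccentricity is 3, realized for instance by the pair B–E via B – A – D – E. So the diameter is 3.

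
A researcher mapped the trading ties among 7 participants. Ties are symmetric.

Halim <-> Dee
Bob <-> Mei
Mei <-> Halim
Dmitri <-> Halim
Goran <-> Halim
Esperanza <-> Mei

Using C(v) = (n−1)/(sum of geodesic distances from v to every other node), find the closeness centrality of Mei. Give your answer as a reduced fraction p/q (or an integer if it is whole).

2/3

Distances from Mei: Bob:1, Dee:2, Dmitri:2, Esperanza:1, Goran:2, Halim:1. Sum = 9.
n = 7, so closeness = 6/9 = 2/3.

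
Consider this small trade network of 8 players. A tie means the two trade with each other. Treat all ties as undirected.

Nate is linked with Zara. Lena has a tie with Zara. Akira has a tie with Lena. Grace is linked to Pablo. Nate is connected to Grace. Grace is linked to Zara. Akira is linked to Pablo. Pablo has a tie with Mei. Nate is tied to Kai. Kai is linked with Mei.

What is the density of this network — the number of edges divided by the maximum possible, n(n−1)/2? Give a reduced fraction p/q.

5/14

There are 10 edges and 8 nodes, so the maximum possible is C(8,2) = 28.
Density = 10/28 = 5/14.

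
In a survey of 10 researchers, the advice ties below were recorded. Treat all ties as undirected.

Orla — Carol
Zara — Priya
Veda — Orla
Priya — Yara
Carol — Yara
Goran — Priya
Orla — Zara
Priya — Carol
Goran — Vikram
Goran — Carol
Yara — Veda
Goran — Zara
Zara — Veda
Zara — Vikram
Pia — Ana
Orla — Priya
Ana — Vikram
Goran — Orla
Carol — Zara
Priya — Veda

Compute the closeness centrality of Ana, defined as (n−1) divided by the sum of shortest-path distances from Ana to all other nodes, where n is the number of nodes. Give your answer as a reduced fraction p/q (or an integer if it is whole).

9/22

Distances from Ana: Carol:3, Goran:2, Orla:3, Pia:1, Priya:3, Veda:3, Vikram:1, Yara:4, Zara:2. Sum = 22.
n = 10, so closeness = 9/22.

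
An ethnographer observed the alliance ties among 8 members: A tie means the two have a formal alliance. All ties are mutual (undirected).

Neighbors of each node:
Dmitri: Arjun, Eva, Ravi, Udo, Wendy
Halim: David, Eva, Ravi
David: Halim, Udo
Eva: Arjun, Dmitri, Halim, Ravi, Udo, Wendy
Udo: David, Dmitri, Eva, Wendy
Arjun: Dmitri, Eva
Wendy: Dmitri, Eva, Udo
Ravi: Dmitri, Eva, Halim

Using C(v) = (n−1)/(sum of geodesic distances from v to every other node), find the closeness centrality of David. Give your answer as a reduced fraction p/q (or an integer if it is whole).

7/13

Distances from David: Arjun:3, Dmitri:2, Eva:2, Halim:1, Ravi:2, Udo:1, Wendy:2. Sum = 13.
n = 8, so closeness = 7/13.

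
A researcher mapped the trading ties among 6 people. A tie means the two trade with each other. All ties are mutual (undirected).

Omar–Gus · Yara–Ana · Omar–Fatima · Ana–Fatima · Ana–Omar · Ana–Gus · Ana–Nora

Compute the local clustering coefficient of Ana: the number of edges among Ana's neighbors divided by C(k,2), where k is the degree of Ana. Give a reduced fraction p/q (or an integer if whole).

1/5

Ana's neighbors: Fatima, Gus, Nora, Omar, and Yara (k = 5).
Possible neighbor pairs: C(5,2) = 10. Edges among them: Fatima–Omar, Gus–Omar → e = 2.
Clustering(Ana) = 2/10 = 1/5.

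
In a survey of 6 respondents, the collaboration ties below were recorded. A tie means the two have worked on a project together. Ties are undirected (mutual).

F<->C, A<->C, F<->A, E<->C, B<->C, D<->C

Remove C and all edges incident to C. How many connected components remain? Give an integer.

Without C, the remaining ties split the others into: {B}; {E}; {A, F}; {D}.
That's 4 separate components.

4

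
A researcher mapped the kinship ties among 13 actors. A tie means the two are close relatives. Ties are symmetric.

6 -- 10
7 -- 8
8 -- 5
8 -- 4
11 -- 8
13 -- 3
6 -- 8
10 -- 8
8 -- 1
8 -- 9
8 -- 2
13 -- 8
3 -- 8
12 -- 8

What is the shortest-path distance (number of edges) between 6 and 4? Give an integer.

One shortest route is 6 – 8 – 4, which uses 2 edges, and 6 and 4 are not directly tied, so nothing shorter exists. So d(6,4) = 2.

2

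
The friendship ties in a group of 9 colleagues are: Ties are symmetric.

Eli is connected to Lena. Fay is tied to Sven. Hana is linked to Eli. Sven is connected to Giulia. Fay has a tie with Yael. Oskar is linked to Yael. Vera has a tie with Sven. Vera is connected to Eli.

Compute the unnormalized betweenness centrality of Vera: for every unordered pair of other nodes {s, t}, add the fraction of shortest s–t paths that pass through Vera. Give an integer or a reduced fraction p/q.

15

Pairs whose geodesics pass through Vera — Sven–Hana: 1; Sven–Lena: 1; Sven–Eli: 1; Fay–Hana: 1; Fay–Lena: 1; Fay–Eli: 1; Hana–Oskar: 1; Hana–Yael: 1; Hana–Giulia: 1; Lena–Oskar: 1; Lena–Yael: 1; Lena–Giulia: 1; Oskar–Eli: 1; Yael–Eli: 1 … (+1 more pairs).
All other pairs contribute 0.
Summing the contributions gives betweenness(Vera) = 15.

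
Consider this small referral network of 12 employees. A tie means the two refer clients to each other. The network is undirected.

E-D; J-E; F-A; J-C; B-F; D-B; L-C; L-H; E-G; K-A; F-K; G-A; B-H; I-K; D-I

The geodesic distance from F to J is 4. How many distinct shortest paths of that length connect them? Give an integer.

2

The shortest distance is 4. The length-4 paths are: F–A–G–E–J; F–B–D–E–J.
That gives 2 distinct shortest paths.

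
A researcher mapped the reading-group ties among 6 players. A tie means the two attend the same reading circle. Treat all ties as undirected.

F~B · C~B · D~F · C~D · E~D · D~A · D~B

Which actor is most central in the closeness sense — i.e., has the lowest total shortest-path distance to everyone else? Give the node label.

D

Farness (sum of distances to all others) for each node — A:9, B:7, C:8, D:5, E:9, F:8.
The smallest farness is 5, for D, so D has the highest closeness.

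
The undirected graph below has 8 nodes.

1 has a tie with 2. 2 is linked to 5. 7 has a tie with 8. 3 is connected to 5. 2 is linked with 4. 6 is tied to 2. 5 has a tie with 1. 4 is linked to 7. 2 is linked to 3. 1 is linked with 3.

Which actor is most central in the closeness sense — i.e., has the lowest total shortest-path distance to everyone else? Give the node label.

Farness (sum of distances to all others) for each node — 1:14, 2:10, 3:14, 4:12, 5:14, 6:16, 7:16, 8:22.
The smallest farness is 10, for 2, so 2 has the highest closeness.

2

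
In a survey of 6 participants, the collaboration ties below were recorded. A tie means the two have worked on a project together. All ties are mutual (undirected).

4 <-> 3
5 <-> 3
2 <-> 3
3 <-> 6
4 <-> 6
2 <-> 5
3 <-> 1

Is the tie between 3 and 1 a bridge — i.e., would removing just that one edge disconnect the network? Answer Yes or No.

Without the 3–1 edge there is no alternate route between 3 and 1, so the network disconnects. It is a bridge.

Yes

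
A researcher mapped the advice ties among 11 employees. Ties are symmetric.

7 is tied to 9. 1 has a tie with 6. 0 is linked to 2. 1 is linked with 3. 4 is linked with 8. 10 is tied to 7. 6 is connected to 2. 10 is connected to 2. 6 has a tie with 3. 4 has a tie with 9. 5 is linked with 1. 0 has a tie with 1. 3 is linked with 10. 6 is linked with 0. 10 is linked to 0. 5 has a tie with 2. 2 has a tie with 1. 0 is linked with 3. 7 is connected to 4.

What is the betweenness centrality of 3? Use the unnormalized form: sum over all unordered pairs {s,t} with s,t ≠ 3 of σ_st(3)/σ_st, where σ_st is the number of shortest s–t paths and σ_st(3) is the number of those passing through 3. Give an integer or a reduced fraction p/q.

10/3

Pairs whose geodesics pass through 3 — 10–6: 1/3; 10–1: 1/3; 6–4: 1/3; 6–9: 1/3; 6–8: 1/3; 6–7: 1/3; 1–4: 1/3; 1–9: 1/3; 1–8: 1/3; 1–7: 1/3.
All other pairs contribute 0.
Summing the contributions gives betweenness(3) = 10/3.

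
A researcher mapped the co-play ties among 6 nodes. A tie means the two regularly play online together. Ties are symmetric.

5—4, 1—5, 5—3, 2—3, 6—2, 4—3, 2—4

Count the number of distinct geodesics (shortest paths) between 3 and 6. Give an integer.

1

The shortest distance is 2, and the only length-2 path is 3–2–6. So there is exactly 1 shortest path.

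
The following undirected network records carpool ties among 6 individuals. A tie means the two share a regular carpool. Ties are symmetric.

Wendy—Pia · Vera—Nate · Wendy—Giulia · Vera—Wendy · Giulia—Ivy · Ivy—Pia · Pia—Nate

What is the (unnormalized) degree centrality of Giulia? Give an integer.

Giulia is directly tied to Ivy and Wendy. That is 2 neighbors, so the degree of Giulia is 2.

2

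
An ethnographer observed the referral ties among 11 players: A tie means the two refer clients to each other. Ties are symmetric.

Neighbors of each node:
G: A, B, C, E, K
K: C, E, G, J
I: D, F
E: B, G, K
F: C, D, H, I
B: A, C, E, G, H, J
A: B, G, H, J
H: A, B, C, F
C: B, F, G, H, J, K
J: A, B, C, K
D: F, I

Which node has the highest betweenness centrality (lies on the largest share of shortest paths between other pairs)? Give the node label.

Unnormalized betweenness of each node: A:11/12, B:5, C:179/12, D:0, E:1/4, F:16, G:31/12, H:11/2, I:0, J:1, K:11/6.
F has the largest value, 16, making it the main broker — the node through which the most shortest paths run.

F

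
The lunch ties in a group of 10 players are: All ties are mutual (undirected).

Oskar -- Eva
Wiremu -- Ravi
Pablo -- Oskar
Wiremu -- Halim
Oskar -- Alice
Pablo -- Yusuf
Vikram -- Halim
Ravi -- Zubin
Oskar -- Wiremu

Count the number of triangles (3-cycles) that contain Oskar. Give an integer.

0

Oskar's neighbors are Alice, Eva, Pablo, and Wiremu, but none of them are tied to each other, so no triangle contains Oskar.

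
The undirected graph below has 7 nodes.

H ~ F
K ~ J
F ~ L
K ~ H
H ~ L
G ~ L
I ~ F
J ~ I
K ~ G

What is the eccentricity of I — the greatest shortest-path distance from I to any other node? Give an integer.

3

Distances from I: F:1, G:3, H:2, J:1, K:2, L:2.
The largest is 3 (to G), so the eccentricity of I is 3.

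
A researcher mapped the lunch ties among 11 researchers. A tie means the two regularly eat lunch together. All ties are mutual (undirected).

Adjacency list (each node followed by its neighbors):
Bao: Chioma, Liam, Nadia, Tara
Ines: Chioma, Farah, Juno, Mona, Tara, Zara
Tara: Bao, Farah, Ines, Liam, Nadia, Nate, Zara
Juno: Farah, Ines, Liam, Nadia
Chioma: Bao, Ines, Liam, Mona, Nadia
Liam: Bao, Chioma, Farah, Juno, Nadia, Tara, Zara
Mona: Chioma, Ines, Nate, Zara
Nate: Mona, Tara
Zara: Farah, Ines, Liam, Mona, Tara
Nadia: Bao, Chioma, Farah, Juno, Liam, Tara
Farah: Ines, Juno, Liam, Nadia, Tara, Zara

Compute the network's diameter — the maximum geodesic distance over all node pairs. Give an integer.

3

Eccentricity of each node (its greatest distance to any other): Bao:2, Chioma:2, Farah:2, Ines:2, Juno:3, Liam:2, Mona:2, Nadia:2, Nate:3, Tara:2, Zara:2.
The maximum eccentricity is 3, realized for instance by the pair Nate–Juno via Nate – Tara – Farah – Juno. So the diameter is 3.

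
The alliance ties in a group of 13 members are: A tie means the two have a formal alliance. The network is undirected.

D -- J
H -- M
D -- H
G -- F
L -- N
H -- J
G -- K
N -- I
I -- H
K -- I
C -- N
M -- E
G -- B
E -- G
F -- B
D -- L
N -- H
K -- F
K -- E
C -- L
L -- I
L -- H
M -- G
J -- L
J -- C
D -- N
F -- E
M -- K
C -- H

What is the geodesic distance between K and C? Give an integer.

3

One shortest route is K – I – H – C, which uses 3 edges, and at distance 2 from K we only reach {B, H, L, N}, which does not include C. So d(K,C) = 3.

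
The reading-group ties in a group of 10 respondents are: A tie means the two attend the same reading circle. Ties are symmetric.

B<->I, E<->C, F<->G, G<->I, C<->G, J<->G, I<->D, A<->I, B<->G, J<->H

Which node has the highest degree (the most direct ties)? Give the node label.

Degrees — A:1, B:2, C:2, D:1, E:1, F:1, G:5, H:1, I:4, J:2.
The maximum is 5, attained only by G.

G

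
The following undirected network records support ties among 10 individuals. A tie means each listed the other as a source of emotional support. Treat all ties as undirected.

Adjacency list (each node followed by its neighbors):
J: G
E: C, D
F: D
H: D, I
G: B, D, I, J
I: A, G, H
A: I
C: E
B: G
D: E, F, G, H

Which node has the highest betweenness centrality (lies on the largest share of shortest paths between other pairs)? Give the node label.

D

Unnormalized betweenness of each node: A:0, B:0, C:0, D:43/2, E:8, F:0, G:19, H:4, I:19/2, J:0.
D has the largest value, 43/2, making it the main broker — the node through which the most shortest paths run.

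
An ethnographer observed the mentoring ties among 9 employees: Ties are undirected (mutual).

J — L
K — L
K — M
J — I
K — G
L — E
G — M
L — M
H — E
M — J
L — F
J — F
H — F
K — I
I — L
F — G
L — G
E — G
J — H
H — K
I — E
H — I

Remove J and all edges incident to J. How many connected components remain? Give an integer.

1

J's neighbors (F, H, I, L, and M) remain reachable from one another through other ties, so the rest of the network stays in one piece.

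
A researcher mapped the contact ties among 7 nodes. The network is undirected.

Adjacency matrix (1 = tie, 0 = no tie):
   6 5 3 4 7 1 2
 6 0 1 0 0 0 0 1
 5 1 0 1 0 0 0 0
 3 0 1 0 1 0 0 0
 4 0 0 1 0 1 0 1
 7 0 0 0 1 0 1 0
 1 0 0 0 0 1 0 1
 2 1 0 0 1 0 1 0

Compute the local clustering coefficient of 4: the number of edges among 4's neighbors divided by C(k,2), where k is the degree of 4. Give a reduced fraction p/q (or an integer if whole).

4's neighbors: 2, 3, and 7 (k = 3).
Possible neighbor pairs: C(3,2) = 3. Edges among them: none → e = 0.
Clustering(4) = 0/3 = 0.

0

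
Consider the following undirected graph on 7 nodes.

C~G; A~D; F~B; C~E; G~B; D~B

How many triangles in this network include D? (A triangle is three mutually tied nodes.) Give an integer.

0

D's neighbors are A and B, but none of them are tied to each other, so no triangle contains D.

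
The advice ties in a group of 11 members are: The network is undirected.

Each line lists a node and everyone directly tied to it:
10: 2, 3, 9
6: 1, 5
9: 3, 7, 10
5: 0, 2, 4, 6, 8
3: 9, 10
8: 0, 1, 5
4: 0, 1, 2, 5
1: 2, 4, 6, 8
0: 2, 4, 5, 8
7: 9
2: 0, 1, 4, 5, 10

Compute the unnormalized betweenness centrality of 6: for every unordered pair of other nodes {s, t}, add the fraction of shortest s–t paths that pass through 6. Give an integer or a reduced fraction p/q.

Pairs whose geodesics pass through 6 — 5–1: 1/4.
All other pairs contribute 0.
Summing the contributions gives betweenness(6) = 1/4.

1/4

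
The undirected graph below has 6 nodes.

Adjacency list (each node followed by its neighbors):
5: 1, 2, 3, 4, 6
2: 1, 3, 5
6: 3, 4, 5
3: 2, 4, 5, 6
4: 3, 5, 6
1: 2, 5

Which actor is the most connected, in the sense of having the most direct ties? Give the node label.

5

Degrees — 1:2, 2:3, 3:4, 4:3, 5:5, 6:3.
The maximum is 5, attained only by 5.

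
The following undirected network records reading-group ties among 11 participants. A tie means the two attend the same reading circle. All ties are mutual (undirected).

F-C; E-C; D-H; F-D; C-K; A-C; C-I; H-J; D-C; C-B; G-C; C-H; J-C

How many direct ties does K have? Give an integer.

1

K is directly tied to C. That is 1 neighbor, so the degree of K is 1.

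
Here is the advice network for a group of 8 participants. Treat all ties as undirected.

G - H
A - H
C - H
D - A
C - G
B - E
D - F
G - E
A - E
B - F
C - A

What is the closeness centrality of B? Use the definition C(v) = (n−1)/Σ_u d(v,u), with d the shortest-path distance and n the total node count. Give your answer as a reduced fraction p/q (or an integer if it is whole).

1/2

Distances from B: A:2, C:3, D:2, E:1, F:1, G:2, H:3. Sum = 14.
n = 8, so closeness = 7/14 = 1/2.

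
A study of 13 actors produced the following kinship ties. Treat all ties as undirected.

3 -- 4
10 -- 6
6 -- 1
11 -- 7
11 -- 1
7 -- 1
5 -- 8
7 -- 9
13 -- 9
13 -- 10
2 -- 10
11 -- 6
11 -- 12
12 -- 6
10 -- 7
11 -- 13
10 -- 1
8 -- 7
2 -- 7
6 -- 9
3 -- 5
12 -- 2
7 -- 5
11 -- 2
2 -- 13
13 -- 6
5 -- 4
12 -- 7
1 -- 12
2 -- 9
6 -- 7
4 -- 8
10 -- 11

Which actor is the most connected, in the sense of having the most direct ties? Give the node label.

7

Degrees — 1:5, 2:6, 3:2, 4:3, 5:4, 6:7, 7:9, 8:3, 9:4, 10:6, 11:7, 12:5, 13:5.
The maximum is 9, attained only by 7.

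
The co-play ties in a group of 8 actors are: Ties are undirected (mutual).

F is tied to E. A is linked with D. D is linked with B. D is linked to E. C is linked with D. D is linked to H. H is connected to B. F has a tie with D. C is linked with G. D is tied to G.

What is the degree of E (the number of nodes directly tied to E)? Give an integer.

E is directly tied to D and F. That is 2 neighbors, so the degree of E is 2.

2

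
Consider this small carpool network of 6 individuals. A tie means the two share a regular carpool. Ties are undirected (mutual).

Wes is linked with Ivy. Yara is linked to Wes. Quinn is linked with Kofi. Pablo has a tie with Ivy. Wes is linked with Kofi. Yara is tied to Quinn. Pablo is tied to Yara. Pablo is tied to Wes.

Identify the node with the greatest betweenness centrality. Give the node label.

Unnormalized betweenness of each node: Ivy:0, Kofi:5/6, Pablo:5/6, Quinn:1/2, Wes:11/3, Yara:13/6.
Wes has the largest value, 11/3, making it the main broker — the node through which the most shortest paths run.

Wes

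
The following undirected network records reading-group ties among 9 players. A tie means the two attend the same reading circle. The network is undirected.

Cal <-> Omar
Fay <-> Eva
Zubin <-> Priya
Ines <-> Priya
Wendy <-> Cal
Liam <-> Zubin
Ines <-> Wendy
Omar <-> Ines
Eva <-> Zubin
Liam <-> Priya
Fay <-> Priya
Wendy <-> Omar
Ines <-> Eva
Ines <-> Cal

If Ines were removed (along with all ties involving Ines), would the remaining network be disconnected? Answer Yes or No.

Yes

Removing Ines leaves {Cal, Omar, and Wendy} with no path to {Eva, Fay, Liam, Priya, and Zubin}, so the network splits into 2 components. Ines is a cut vertex.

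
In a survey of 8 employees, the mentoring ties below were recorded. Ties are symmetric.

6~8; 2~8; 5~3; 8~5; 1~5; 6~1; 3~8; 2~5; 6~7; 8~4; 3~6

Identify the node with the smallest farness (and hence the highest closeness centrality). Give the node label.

8

Farness (sum of distances to all others) for each node — 1:13, 2:13, 3:11, 4:15, 5:11, 6:10, 7:16, 8:9.
The smallest farness is 9, for 8, so 8 has the highest closeness.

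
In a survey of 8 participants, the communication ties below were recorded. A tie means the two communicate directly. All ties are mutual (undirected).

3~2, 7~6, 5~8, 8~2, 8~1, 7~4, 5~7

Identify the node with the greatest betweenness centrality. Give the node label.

8

Unnormalized betweenness of each node: 1:0, 2:6, 3:0, 4:0, 5:12, 6:0, 7:11, 8:14.
8 has the largest value, 14, making it the main broker — the node through which the most shortest paths run.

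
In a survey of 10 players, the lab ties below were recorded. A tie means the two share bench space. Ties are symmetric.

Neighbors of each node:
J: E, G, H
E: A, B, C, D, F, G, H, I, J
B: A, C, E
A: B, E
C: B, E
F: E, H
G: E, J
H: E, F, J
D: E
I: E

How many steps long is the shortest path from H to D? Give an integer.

One shortest route is H – E – D, which uses 2 edges, and H and D are not directly tied, so nothing shorter exists. So d(H,D) = 2.

2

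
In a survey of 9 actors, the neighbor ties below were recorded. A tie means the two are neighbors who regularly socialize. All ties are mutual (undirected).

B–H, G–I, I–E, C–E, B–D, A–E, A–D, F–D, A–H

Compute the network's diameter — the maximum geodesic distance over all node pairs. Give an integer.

5

Eccentricity of each node (its greatest distance to any other): A:3, B:5, C:4, D:4, E:3, F:5, G:5, H:4, I:4.
The maximum eccentricity is 5, realized for instance by the pair F–G via F – D – A – E – I – G. So the diameter is 5.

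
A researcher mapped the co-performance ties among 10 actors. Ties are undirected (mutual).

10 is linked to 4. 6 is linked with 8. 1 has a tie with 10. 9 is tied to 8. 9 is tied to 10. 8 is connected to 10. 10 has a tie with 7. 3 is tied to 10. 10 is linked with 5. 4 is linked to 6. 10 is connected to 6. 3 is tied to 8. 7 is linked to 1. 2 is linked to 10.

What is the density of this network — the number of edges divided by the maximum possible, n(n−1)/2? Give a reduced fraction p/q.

There are 14 edges and 10 nodes, so the maximum possible is C(10,2) = 45.
Density = 14/45.

14/45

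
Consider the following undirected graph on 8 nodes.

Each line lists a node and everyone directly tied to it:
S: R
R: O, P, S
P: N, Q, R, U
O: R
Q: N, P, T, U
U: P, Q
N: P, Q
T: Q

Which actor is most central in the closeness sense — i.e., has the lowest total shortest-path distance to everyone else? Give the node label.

Farness (sum of distances to all others) for each node — N:14, O:18, P:10, Q:12, R:12, S:18, T:18, U:14.
The smallest farness is 10, for P, so P has the highest closeness.

P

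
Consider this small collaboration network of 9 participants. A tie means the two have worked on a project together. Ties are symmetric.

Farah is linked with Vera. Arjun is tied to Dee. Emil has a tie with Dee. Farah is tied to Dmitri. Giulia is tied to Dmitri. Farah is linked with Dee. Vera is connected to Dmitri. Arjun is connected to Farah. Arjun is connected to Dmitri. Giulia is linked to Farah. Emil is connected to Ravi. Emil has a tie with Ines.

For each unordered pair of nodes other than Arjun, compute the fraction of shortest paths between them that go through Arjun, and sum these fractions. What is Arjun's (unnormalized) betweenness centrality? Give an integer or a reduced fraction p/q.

2

Pairs whose geodesics pass through Arjun — Ines–Dmitri: 1/2; Ravi–Dmitri: 1/2; Dee–Dmitri: 1/2; Emil–Dmitri: 1/2.
All other pairs contribute 0.
Summing the contributions gives betweenness(Arjun) = 2.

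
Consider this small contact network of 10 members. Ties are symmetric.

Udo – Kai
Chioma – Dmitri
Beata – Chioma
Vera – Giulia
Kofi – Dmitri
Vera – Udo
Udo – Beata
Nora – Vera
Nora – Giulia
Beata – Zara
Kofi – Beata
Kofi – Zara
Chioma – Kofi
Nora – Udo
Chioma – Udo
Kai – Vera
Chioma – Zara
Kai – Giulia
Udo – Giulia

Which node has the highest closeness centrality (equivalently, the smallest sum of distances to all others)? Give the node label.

Farness (sum of distances to all others) for each node — Beata:14, Chioma:13, Dmitri:20, Giulia:17, Kai:18, Kofi:18, Nora:18, Udo:12, Vera:17, Zara:19.
The smallest farness is 12, for Udo, so Udo has the highest closeness.

Udo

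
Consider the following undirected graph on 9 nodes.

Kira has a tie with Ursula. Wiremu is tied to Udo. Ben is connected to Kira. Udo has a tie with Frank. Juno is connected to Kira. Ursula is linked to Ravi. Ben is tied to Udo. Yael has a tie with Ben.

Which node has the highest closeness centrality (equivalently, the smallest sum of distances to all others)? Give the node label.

Ben

Farness (sum of distances to all others) for each node — Ben:14, Frank:24, Juno:22, Kira:15, Ravi:27, Udo:17, Ursula:20, Wiremu:24, Yael:21.
The smallest farness is 14, for Ben, so Ben has the highest closeness.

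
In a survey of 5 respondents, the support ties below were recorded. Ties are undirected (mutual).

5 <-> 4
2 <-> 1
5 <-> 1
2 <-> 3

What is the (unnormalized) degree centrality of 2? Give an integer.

2

2 is directly tied to 1 and 3. That is 2 neighbors, so the degree of 2 is 2.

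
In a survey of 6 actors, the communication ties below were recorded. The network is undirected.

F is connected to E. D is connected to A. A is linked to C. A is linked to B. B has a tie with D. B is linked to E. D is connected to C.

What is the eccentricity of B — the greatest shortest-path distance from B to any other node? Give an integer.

Distances from B: A:1, C:2, D:1, E:1, F:2.
The largest is 2 (to C and F), so the eccentricity of B is 2.

2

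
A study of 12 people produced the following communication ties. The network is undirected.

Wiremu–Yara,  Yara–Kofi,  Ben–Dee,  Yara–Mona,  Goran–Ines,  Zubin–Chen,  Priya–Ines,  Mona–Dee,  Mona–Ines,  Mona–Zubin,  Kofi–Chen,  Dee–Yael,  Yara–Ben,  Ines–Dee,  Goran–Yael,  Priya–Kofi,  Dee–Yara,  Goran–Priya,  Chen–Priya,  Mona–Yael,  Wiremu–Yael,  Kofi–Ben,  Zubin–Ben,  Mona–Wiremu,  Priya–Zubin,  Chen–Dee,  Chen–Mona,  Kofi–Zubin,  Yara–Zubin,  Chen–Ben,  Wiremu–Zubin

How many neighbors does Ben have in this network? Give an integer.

Ben is directly tied to Chen, Dee, Kofi, Yara, and Zubin. That is 5 neighbors, so the degree of Ben is 5.

5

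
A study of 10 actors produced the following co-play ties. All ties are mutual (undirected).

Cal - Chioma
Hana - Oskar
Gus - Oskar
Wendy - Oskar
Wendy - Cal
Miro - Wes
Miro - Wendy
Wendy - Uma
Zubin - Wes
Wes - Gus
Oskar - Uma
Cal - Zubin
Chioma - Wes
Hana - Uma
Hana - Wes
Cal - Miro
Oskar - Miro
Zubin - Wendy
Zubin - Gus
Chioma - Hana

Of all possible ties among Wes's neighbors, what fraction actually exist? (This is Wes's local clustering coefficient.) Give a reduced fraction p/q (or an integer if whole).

Wes's neighbors: Chioma, Gus, Hana, Miro, and Zubin (k = 5).
Possible neighbor pairs: C(5,2) = 10. Edges among them: Chioma–Hana, Gus–Zubin → e = 2.
Clustering(Wes) = 2/10 = 1/5.

1/5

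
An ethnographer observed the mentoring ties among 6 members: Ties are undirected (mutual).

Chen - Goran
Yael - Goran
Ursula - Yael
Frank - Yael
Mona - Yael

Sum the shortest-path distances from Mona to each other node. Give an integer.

Distances from Mona: Chen:3, Frank:2, Goran:2, Ursula:2, Yael:1.
Sum = 3 + 2 + 2 + 2 + 1 = 10.

10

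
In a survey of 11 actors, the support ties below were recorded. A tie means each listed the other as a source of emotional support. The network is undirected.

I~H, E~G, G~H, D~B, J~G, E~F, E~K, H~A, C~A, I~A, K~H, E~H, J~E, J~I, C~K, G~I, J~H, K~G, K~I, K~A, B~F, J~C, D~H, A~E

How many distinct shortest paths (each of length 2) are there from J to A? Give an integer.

The shortest distance is 2. The length-2 paths are: J–E–A; J–I–A; J–C–A; J–H–A.
That gives 4 distinct shortest paths.

4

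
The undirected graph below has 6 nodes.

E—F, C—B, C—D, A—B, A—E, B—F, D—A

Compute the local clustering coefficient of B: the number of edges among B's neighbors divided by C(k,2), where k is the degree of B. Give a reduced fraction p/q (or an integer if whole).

0

B's neighbors: A, C, and F (k = 3).
Possible neighbor pairs: C(3,2) = 3. Edges among them: none → e = 0.
Clustering(B) = 0/3 = 0.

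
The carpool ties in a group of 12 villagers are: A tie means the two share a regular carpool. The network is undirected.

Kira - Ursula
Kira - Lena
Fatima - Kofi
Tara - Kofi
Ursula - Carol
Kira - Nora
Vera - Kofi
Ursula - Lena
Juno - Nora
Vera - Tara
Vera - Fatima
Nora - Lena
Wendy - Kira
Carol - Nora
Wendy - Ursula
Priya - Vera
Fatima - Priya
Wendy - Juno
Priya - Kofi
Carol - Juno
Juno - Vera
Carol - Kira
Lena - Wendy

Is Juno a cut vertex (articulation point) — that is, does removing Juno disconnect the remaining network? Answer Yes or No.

Yes

Removing Juno leaves {Carol, Kira, Lena, Nora, Ursula, and Wendy} with no path to {Fatima, Kofi, Priya, Tara, and Vera}, so the network splits into 2 components. Juno is a cut vertex.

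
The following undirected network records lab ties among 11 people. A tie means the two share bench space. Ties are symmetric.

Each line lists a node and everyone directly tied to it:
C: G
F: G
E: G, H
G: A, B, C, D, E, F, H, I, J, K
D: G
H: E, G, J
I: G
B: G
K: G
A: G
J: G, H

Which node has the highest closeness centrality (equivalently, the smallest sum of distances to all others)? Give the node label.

G

Farness (sum of distances to all others) for each node — A:19, B:19, C:19, D:19, E:18, F:19, G:10, H:17, I:19, J:18, K:19.
The smallest farness is 10, for G, so G has the highest closeness.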